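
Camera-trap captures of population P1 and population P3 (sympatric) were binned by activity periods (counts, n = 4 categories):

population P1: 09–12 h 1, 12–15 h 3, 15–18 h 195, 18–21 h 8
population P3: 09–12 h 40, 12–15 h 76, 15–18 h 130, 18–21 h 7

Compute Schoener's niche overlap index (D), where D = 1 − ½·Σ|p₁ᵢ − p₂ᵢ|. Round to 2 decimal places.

0.56

Proportions for population P1 (n=207): 1/207=0.0048, 3/207=0.0145, 195/207=0.9420, 8/207=0.0386
Proportions for population P3 (n=253): 40/253=0.1581, 76/253=0.3004, 130/253=0.5138, 7/253=0.0277
Σ|p₁ᵢ − p₂ᵢ| = 0.1533 + 0.2859 + 0.4282 + 0.0109 = 0.8783
D = 1 − ½ × 0.8783 = 1 − 0.43915 = 0.56085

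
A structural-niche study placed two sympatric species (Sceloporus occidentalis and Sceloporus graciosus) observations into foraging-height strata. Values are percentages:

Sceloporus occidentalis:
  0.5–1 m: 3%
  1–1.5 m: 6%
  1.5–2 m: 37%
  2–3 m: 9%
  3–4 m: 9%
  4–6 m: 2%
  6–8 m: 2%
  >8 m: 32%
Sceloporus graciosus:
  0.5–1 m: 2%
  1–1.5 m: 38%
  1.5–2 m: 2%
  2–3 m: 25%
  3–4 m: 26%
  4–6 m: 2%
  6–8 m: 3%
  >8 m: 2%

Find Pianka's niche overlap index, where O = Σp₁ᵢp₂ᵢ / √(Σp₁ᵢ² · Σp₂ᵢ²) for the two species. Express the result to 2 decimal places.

0.31

Convert percentages to proportions (divide by 100).
Σ p₁ᵢp₂ᵢ = 0.0006 + 0.0228 + 0.0074 + 0.0225 + 0.0234 + 0.0004 + 0.0006 + 0.0064 = 0.0841
Σp_1ᵢ² = 0.03² + 0.06² + 0.37² + 0.09² + 0.09² + 0.02² + 0.02² + 0.32² = 0.0009 + 0.0036 + 0.1369 + 0.0081 + 0.0081 + 0.0004 + 0.0004 + 0.1024 = 0.2608
Σp_2ᵢ² = 0.02² + 0.38² + 0.02² + 0.25² + 0.26² + 0.02² + 0.03² + 0.02² = 0.0004 + 0.1444 + 0.0004 + 0.0625 + 0.0676 + 0.0004 + 0.0009 + 0.0004 = 0.2770
O = 0.0841 / √(0.2608 × 0.2770) = 0.0841 / 0.26878 = 0.3129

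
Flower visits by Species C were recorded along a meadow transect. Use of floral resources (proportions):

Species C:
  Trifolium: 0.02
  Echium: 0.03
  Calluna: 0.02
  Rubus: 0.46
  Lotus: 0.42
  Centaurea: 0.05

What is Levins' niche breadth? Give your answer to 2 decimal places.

Σpᵢ² = 0.02² + 0.03² + 0.02² + 0.46² + 0.42² + 0.05² = 0.0004 + 0.0009 + 0.0004 + 0.2116 + 0.1764 + 0.0025 = 0.3922
B = 1 / 0.3922 = 2.5497

2.55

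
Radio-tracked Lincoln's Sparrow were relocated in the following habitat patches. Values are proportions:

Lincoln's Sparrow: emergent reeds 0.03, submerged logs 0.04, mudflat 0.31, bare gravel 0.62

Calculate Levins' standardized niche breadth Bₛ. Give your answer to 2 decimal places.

0.36

Σpᵢ² = 0.03² + 0.04² + 0.31² + 0.62² = 0.0009 + 0.0016 + 0.0961 + 0.3844 = 0.4830
B = 1 / 0.4830 = 2.0704
Bₛ = (B − 1)/(n − 1) = (2.0704 − 1)/(4 − 1) = 1.0704/3 = 0.3568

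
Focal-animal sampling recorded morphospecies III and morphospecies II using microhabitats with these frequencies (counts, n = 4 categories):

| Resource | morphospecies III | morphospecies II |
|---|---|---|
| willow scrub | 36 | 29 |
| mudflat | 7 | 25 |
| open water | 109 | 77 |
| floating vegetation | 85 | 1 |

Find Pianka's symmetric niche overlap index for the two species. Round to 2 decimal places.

0.79

Proportions for morphospecies III (n=237): 36/237=0.1519, 7/237=0.0295, 109/237=0.4599, 85/237=0.3586
Proportions for morphospecies II (n=132): 29/132=0.2197, 25/132=0.1894, 77/132=0.5833, 1/132=0.0076
Σ p₁ᵢp₂ᵢ = 0.033372 + 0.005587 + 0.268260 + 0.002725 = 0.309944
Σp_1ᵢ² = 0.1519² + 0.0295² + 0.4599² + 0.3586² = 0.023074 + 0.000870 + 0.211508 + 0.128594 = 0.364046
Σp_2ᵢ² = 0.2197² + 0.1894² + 0.5833² + 0.0076² = 0.048268 + 0.035872 + 0.340239 + 0.000058 = 0.424437
O = 0.309944 / √(0.364046 × 0.424437) = 0.309944 / 0.3930834 = 0.7885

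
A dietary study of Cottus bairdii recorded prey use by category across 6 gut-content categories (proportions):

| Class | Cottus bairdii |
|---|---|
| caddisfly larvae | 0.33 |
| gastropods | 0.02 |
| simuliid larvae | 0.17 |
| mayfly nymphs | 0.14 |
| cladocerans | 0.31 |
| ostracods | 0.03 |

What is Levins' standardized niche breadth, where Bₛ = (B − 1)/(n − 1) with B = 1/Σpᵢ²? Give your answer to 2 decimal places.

0.58

Σpᵢ² = 0.33² + 0.02² + 0.17² + 0.14² + 0.31² + 0.03² = 0.1089 + 0.0004 + 0.0289 + 0.0196 + 0.0961 + 0.0009 = 0.2548
B = 1 / 0.2548 = 3.9246
Bₛ = (B − 1)/(n − 1) = (3.9246 − 1)/(6 − 1) = 2.9246/5 = 0.5849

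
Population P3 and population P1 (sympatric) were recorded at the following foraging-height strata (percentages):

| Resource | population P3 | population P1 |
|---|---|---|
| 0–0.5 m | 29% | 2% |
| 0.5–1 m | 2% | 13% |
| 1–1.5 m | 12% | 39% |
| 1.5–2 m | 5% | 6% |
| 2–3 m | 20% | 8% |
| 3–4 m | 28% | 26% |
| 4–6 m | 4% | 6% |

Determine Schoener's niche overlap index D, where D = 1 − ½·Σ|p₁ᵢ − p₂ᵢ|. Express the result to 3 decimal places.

Convert percentages to proportions (divide by 100).
Σ|p₁ᵢ − p₂ᵢ| = 0.27 + 0.11 + 0.27 + 0.01 + 0.12 + 0.02 + 0.02 = 0.82
D = 1 − ½ × 0.82 = 1 − 0.410 = 0.59000

0.590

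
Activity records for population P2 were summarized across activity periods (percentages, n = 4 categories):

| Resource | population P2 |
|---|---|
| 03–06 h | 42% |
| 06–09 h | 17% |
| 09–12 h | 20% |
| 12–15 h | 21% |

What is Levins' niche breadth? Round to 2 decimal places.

Convert percentages to proportions (divide by 100).
Σpᵢ² = 0.42² + 0.17² + 0.20² + 0.21² = 0.1764 + 0.0289 + 0.0400 + 0.0441 = 0.2894
B = 1 / 0.2894 = 3.4554

3.46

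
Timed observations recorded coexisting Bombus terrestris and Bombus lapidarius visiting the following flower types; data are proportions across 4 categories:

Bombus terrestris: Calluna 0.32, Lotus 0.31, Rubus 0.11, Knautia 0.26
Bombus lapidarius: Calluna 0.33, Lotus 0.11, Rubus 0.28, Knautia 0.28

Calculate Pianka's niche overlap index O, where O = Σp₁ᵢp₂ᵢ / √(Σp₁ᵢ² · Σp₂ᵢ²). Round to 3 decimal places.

0.875

Σ p₁ᵢp₂ᵢ = 0.1056 + 0.0341 + 0.0308 + 0.0728 = 0.2433
Σp_1ᵢ² = 0.32² + 0.31² + 0.11² + 0.26² = 0.1024 + 0.0961 + 0.0121 + 0.0676 = 0.2782
Σp_2ᵢ² = 0.33² + 0.11² + 0.28² + 0.28² = 0.1089 + 0.0121 + 0.0784 + 0.0784 = 0.2778
O = 0.2433 / √(0.2782 × 0.2778) = 0.2433 / 0.278000 = 0.87518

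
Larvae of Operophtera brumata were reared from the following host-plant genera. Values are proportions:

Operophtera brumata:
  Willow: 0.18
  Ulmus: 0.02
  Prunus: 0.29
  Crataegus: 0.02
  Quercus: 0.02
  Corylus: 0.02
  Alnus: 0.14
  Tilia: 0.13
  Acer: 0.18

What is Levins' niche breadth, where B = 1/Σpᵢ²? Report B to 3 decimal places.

Σpᵢ² = 0.18² + 0.02² + 0.29² + 0.02² + 0.02² + 0.02² + 0.14² + 0.13² + 0.18² = 0.0324 + 0.0004 + 0.0841 + 0.0004 + 0.0004 + 0.0004 + 0.0196 + 0.0169 + 0.0324 = 0.1870
B = 1 / 0.1870 = 5.34759

5.348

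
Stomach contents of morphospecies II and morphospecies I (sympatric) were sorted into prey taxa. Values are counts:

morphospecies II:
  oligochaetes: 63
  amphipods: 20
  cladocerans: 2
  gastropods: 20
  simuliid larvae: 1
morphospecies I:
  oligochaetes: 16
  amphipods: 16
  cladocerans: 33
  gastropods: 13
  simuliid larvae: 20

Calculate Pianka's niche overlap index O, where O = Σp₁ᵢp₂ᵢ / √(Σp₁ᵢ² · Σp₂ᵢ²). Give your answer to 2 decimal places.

Proportions for morphospecies II (n=106): 63/106=0.5943, 20/106=0.1887, 2/106=0.0189, 20/106=0.1887, 1/106=0.0094
Proportions for morphospecies I (n=98): 16/98=0.1633, 16/98=0.1633, 33/98=0.3367, 13/98=0.1327, 20/98=0.2041
Σ p₁ᵢp₂ᵢ = 0.097049 + 0.030815 + 0.006364 + 0.025040 + 0.001919 = 0.161187
Σp_1ᵢ² = 0.5943² + 0.1887² + 0.0189² + 0.1887² + 0.0094² = 0.353192 + 0.035608 + 0.000357 + 0.035608 + 0.000088 = 0.424853
Σp_2ᵢ² = 0.1633² + 0.1633² + 0.3367² + 0.1327² + 0.2041² = 0.026667 + 0.026667 + 0.113367 + 0.017609 + 0.041657 = 0.225967
O = 0.161187 / √(0.424853 × 0.225967) = 0.161187 / 0.3098431 = 0.5202

0.52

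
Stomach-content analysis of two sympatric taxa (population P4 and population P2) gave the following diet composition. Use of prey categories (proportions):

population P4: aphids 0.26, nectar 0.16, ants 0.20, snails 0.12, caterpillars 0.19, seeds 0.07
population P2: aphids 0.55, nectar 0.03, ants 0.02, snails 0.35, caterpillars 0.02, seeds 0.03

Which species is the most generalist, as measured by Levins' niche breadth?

Σp_P4ᵢ² = 0.26² + 0.16² + 0.20² + 0.12² + 0.19² + 0.07² = 0.0676 + 0.0256 + 0.0400 + 0.0144 + 0.0361 + 0.0049 = 0.1886
B_P4 = 1 / 0.1886 = 5.3022
Σp_P2ᵢ² = 0.55² + 0.03² + 0.02² + 0.35² + 0.02² + 0.03² = 0.3025 + 0.0009 + 0.0004 + 0.1225 + 0.0004 + 0.0009 = 0.4276
B_P2 = 1 / 0.4276 = 2.3386
Highest B → broadest niche (most generalist): population P4 (B = 5.30).

population P4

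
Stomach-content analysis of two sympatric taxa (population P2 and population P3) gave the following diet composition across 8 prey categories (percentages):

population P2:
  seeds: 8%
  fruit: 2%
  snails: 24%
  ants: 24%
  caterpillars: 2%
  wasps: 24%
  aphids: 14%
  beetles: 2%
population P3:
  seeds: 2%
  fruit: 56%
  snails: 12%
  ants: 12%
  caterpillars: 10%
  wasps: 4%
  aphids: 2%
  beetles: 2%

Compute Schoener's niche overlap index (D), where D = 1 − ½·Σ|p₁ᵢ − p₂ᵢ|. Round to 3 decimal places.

Convert percentages to proportions (divide by 100).
Σ|p₁ᵢ − p₂ᵢ| = 0.06 + 0.54 + 0.12 + 0.12 + 0.08 + 0.20 + 0.12 + 0.00 = 1.24
D = 1 − ½ × 1.24 = 1 − 0.620 = 0.38000

0.380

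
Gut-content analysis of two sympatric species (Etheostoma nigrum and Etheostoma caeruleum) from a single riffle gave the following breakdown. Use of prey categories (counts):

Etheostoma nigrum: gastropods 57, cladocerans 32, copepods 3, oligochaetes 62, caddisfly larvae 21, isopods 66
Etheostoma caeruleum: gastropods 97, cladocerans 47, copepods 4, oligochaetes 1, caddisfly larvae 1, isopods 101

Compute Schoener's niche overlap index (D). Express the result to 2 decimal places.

0.66

Proportions for Etheostoma nigrum (n=241): 57/241=0.2365, 32/241=0.1328, 3/241=0.0124, 62/241=0.2573, 21/241=0.0871, 66/241=0.2739
Proportions for Etheostoma caeruleum (n=251): 97/251=0.3865, 47/251=0.1873, 4/251=0.0159, 1/251=0.0040, 1/251=0.0040, 101/251=0.4024
Σ|p₁ᵢ − p₂ᵢ| = 0.1500 + 0.0545 + 0.0035 + 0.2533 + 0.0831 + 0.1285 = 0.6729
D = 1 − ½ × 0.6729 = 1 − 0.33645 = 0.66355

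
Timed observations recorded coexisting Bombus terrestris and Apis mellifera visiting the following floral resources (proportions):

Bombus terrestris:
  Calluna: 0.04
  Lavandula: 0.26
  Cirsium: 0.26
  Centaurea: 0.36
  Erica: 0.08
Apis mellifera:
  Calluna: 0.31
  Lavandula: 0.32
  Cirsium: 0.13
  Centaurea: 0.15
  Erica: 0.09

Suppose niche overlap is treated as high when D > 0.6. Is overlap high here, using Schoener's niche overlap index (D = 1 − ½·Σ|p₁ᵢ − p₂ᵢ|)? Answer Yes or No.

Yes

Σ|p₁ᵢ − p₂ᵢ| = 0.27 + 0.06 + 0.13 + 0.21 + 0.01 = 0.68
D = 1 − ½ × 0.68 = 1 − 0.340 = 0.6600
D = 0.6600 > 0.6 → Yes.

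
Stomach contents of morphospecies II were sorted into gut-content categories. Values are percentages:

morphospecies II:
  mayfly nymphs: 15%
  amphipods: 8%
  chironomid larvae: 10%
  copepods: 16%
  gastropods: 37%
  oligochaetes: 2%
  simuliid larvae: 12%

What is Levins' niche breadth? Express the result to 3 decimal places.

Convert percentages to proportions (divide by 100).
Σpᵢ² = 0.15² + 0.08² + 0.10² + 0.16² + 0.37² + 0.02² + 0.12² = 0.0225 + 0.0064 + 0.0100 + 0.0256 + 0.1369 + 0.0004 + 0.0144 = 0.2162
B = 1 / 0.2162 = 4.62535

4.625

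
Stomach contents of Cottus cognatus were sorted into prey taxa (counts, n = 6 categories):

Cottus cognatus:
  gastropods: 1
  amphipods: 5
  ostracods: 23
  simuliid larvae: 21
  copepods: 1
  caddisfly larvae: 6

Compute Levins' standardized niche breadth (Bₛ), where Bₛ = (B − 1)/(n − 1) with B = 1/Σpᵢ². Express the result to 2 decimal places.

Proportions for Cottus cognatus (n=57): 1/57=0.0175, 5/57=0.0877, 23/57=0.4035, 21/57=0.3684, 1/57=0.0175, 6/57=0.1053
Σpᵢ² = 0.0175² + 0.0877² + 0.4035² + 0.3684² + 0.0175² + 0.1053² = 0.000306 + 0.007691 + 0.162812 + 0.135719 + 0.000306 + 0.011088 = 0.317922
B = 1 / 0.317922 = 3.1454
Bₛ = (B − 1)/(n − 1) = (3.1454 − 1)/(6 − 1) = 2.1454/5 = 0.4291

0.43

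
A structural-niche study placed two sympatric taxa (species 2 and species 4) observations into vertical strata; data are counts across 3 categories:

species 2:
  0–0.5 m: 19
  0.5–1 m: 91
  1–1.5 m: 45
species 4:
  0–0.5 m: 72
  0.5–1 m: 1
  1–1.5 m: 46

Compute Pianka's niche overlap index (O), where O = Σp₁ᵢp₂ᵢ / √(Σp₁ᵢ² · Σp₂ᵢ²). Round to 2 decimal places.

Proportions for species 2 (n=155): 19/155=0.1226, 91/155=0.5871, 45/155=0.2903
Proportions for species 4 (n=119): 72/119=0.6050, 1/119=0.0084, 46/119=0.3866
Σ p₁ᵢp₂ᵢ = 0.074173 + 0.004932 + 0.112230 = 0.191335
Σp_1ᵢ² = 0.1226² + 0.5871² + 0.2903² = 0.015031 + 0.344686 + 0.084274 = 0.443991
Σp_2ᵢ² = 0.6050² + 0.0084² + 0.3866² = 0.366025 + 0.000071 + 0.149460 = 0.515556
O = 0.191335 / √(0.443991 × 0.515556) = 0.191335 / 0.4784373 = 0.3999

0.40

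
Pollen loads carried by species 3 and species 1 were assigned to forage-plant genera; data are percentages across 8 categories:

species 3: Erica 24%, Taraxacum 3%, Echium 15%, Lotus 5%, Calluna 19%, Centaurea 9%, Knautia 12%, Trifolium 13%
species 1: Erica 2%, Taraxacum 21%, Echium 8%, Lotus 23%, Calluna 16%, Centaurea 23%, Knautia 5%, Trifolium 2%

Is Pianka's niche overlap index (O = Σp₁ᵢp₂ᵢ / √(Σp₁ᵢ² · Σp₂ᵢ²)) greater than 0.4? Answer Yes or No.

Yes

Convert percentages to proportions (divide by 100).
Σ p₁ᵢp₂ᵢ = 0.0048 + 0.0063 + 0.0120 + 0.0115 + 0.0304 + 0.0207 + 0.0060 + 0.0026 = 0.0943
Σp_1ᵢ² = 0.24² + 0.03² + 0.15² + 0.05² + 0.19² + 0.09² + 0.12² + 0.13² = 0.0576 + 0.0009 + 0.0225 + 0.0025 + 0.0361 + 0.0081 + 0.0144 + 0.0169 = 0.1590
Σp_2ᵢ² = 0.02² + 0.21² + 0.08² + 0.23² + 0.16² + 0.23² + 0.05² + 0.02² = 0.0004 + 0.0441 + 0.0064 + 0.0529 + 0.0256 + 0.0529 + 0.0025 + 0.0004 = 0.1852
O = 0.0943 / √(0.1590 × 0.1852) = 0.0943 / 0.17160 = 0.5495
O = 0.5495 > 0.4 → Yes.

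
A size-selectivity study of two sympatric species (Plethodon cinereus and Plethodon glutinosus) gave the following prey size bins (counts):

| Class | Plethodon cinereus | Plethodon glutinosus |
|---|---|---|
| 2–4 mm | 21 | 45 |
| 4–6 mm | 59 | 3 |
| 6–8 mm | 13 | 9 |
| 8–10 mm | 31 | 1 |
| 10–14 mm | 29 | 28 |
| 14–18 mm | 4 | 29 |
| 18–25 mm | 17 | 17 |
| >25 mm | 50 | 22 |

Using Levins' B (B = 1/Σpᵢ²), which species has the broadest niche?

Proportions for Plethodon cinereus (n=224): 21/224=0.0938, 59/224=0.2634, 13/224=0.0580, 31/224=0.1384, 29/224=0.1295, 4/224=0.0179, 17/224=0.0759, 50/224=0.2232
Proportions for Plethodon glutinosus (n=154): 45/154=0.2922, 3/154=0.0195, 9/154=0.0584, 1/154=0.0065, 28/154=0.1818, 29/154=0.1883, 17/154=0.1104, 22/154=0.1429
Σp_cineᵢ² = 0.0938² + 0.2634² + 0.0580² + 0.1384² + 0.1295² + 0.0179² + 0.0759² + 0.2232² = 0.008798 + 0.069380 + 0.003364 + 0.019155 + 0.016770 + 0.000320 + 0.005761 + 0.049818 = 0.173366
B_cine = 1 / 0.173366 = 5.7681
Σp_glutᵢ² = 0.2922² + 0.0195² + 0.0584² + 0.0065² + 0.1818² + 0.1883² + 0.1104² + 0.1429² = 0.085381 + 0.000380 + 0.003411 + 0.000042 + 0.033051 + 0.035457 + 0.012188 + 0.020420 = 0.190330
B_glut = 1 / 0.190330 = 5.2540
Highest B → broadest niche (most generalist): Plethodon cinereus (B = 5.77).

Plethodon cinereus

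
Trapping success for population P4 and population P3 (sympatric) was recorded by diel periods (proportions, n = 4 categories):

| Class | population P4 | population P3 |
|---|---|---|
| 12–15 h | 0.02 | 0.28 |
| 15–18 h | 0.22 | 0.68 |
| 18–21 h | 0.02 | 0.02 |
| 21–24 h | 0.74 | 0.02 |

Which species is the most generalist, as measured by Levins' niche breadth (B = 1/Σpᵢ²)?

population P3

Σp_P4ᵢ² = 0.02² + 0.22² + 0.02² + 0.74² = 0.0004 + 0.0484 + 0.0004 + 0.5476 = 0.5968
B_P4 = 1 / 0.5968 = 1.6756
Σp_P3ᵢ² = 0.28² + 0.68² + 0.02² + 0.02² = 0.0784 + 0.4624 + 0.0004 + 0.0004 = 0.5416
B_P3 = 1 / 0.5416 = 1.8464
Highest B → broadest niche (most generalist): population P3 (B = 1.85).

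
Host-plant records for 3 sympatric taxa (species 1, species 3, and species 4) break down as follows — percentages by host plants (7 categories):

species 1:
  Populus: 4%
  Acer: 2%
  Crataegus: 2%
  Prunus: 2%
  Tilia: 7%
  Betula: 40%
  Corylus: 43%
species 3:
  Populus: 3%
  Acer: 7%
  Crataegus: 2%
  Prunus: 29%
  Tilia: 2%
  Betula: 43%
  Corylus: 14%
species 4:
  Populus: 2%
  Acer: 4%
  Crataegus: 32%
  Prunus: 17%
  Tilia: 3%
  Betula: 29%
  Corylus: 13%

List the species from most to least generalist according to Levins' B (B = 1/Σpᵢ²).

Convert percentages to proportions (divide by 100).
Σp_1ᵢ² = 0.04² + 0.02² + 0.02² + 0.02² + 0.07² + 0.40² + 0.43² = 0.0016 + 0.0004 + 0.0004 + 0.0004 + 0.0049 + 0.1600 + 0.1849 = 0.3526
B_1 = 1 / 0.3526 = 2.8361
Σp_3ᵢ² = 0.03² + 0.07² + 0.02² + 0.29² + 0.02² + 0.43² + 0.14² = 0.0009 + 0.0049 + 0.0004 + 0.0841 + 0.0004 + 0.1849 + 0.0196 = 0.2952
B_3 = 1 / 0.2952 = 3.3875
Σp_4ᵢ² = 0.02² + 0.04² + 0.32² + 0.17² + 0.03² + 0.29² + 0.13² = 0.0004 + 0.0016 + 0.1024 + 0.0289 + 0.0009 + 0.0841 + 0.0169 = 0.2352
B_4 = 1 / 0.2352 = 4.2517
Ranking by B (broadest → narrowest): species 4 (4.25) > species 3 (3.39) > species 1 (2.84)

species 4 > species 3 > species 1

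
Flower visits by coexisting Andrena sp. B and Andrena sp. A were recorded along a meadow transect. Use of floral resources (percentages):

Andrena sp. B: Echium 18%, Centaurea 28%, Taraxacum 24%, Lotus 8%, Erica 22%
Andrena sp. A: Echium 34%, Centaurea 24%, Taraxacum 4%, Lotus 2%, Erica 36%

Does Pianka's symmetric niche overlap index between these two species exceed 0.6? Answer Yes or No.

Convert percentages to proportions (divide by 100).
Σ p₁ᵢp₂ᵢ = 0.0612 + 0.0672 + 0.0096 + 0.0016 + 0.0792 = 0.2188
Σp_1ᵢ² = 0.18² + 0.28² + 0.24² + 0.08² + 0.22² = 0.0324 + 0.0784 + 0.0576 + 0.0064 + 0.0484 = 0.2232
Σp_2ᵢ² = 0.34² + 0.24² + 0.04² + 0.02² + 0.36² = 0.1156 + 0.0576 + 0.0016 + 0.0004 + 0.1296 = 0.3048
O = 0.2188 / √(0.2232 × 0.3048) = 0.2188 / 0.26083 = 0.8389
O = 0.8389 > 0.6 → Yes.

Yes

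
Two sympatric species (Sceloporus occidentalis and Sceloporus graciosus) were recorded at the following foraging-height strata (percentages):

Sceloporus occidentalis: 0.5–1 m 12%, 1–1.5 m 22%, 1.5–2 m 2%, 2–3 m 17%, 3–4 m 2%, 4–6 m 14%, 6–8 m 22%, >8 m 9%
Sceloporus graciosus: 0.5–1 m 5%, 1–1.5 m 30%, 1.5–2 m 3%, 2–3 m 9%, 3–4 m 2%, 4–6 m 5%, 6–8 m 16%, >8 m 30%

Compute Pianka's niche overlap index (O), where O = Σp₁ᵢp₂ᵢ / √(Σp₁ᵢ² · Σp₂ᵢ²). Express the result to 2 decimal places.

0.82

Convert percentages to proportions (divide by 100).
Σ p₁ᵢp₂ᵢ = 0.0060 + 0.0660 + 0.0006 + 0.0153 + 0.0004 + 0.0070 + 0.0352 + 0.0270 = 0.1575
Σp_1ᵢ² = 0.12² + 0.22² + 0.02² + 0.17² + 0.02² + 0.14² + 0.22² + 0.09² = 0.0144 + 0.0484 + 0.0004 + 0.0289 + 0.0004 + 0.0196 + 0.0484 + 0.0081 = 0.1686
Σp_2ᵢ² = 0.05² + 0.30² + 0.03² + 0.09² + 0.02² + 0.05² + 0.16² + 0.30² = 0.0025 + 0.0900 + 0.0009 + 0.0081 + 0.0004 + 0.0025 + 0.0256 + 0.0900 = 0.2200
O = 0.1575 / √(0.1686 × 0.2200) = 0.1575 / 0.19259 = 0.8178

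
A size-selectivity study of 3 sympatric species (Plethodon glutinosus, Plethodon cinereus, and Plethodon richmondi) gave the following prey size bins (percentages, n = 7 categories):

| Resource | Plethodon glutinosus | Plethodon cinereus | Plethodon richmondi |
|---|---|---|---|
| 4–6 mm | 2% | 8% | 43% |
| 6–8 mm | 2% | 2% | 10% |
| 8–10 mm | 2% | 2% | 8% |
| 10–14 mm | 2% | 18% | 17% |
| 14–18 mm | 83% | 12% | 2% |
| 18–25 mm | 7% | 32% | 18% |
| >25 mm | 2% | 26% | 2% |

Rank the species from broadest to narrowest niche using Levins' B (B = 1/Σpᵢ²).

Plethodon cinereus > Plethodon richmondi > Plethodon glutinosus

Convert percentages to proportions (divide by 100).
Σp_glutᵢ² = 0.02² + 0.02² + 0.02² + 0.02² + 0.83² + 0.07² + 0.02² = 0.0004 + 0.0004 + 0.0004 + 0.0004 + 0.6889 + 0.0049 + 0.0004 = 0.6958
B_glut = 1 / 0.6958 = 1.4372
Σp_cineᵢ² = 0.08² + 0.02² + 0.02² + 0.18² + 0.12² + 0.32² + 0.26² = 0.0064 + 0.0004 + 0.0004 + 0.0324 + 0.0144 + 0.1024 + 0.0676 = 0.2240
B_cine = 1 / 0.2240 = 4.4643
Σp_richᵢ² = 0.43² + 0.10² + 0.08² + 0.17² + 0.02² + 0.18² + 0.02² = 0.1849 + 0.0100 + 0.0064 + 0.0289 + 0.0004 + 0.0324 + 0.0004 = 0.2634
B_rich = 1 / 0.2634 = 3.7965
Ranking by B (broadest → narrowest): Plethodon cinereus (4.46) > Plethodon richmondi (3.80) > Plethodon glutinosus (1.44)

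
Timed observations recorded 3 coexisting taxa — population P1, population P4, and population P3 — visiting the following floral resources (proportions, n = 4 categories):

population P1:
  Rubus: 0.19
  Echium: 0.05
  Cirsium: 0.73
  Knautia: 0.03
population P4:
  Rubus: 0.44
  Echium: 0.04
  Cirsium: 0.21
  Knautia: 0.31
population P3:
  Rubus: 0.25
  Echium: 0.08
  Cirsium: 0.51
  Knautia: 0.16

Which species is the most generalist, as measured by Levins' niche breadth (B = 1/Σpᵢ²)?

Σp_P1ᵢ² = 0.19² + 0.05² + 0.73² + 0.03² = 0.0361 + 0.0025 + 0.5329 + 0.0009 = 0.5724
B_P1 = 1 / 0.5724 = 1.7470
Σp_P4ᵢ² = 0.44² + 0.04² + 0.21² + 0.31² = 0.1936 + 0.0016 + 0.0441 + 0.0961 = 0.3354
B_P4 = 1 / 0.3354 = 2.9815
Σp_P3ᵢ² = 0.25² + 0.08² + 0.51² + 0.16² = 0.0625 + 0.0064 + 0.2601 + 0.0256 = 0.3546
B_P3 = 1 / 0.3546 = 2.8201
Highest B → broadest niche (most generalist): population P4 (B = 2.98).

population P4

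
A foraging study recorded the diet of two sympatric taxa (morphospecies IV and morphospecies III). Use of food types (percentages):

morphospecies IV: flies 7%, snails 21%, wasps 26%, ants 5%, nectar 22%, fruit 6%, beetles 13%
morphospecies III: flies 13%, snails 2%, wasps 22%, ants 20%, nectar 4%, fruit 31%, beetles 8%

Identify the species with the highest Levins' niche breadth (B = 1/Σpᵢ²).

Convert percentages to proportions (divide by 100).
Σp_IVᵢ² = 0.07² + 0.21² + 0.26² + 0.05² + 0.22² + 0.06² + 0.13² = 0.0049 + 0.0441 + 0.0676 + 0.0025 + 0.0484 + 0.0036 + 0.0169 = 0.1880
B_IV = 1 / 0.1880 = 5.3191
Σp_IIIᵢ² = 0.13² + 0.02² + 0.22² + 0.20² + 0.04² + 0.31² + 0.08² = 0.0169 + 0.0004 + 0.0484 + 0.0400 + 0.0016 + 0.0961 + 0.0064 = 0.2098
B_III = 1 / 0.2098 = 4.7664
Highest B → broadest niche (most generalist): morphospecies IV (B = 5.32).

morphospecies IV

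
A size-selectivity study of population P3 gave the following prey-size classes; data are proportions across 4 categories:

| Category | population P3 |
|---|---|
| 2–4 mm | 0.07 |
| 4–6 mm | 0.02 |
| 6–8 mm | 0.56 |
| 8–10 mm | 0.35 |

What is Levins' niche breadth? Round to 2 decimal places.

Σpᵢ² = 0.07² + 0.02² + 0.56² + 0.35² = 0.0049 + 0.0004 + 0.3136 + 0.1225 = 0.4414
B = 1 / 0.4414 = 2.2655

2.27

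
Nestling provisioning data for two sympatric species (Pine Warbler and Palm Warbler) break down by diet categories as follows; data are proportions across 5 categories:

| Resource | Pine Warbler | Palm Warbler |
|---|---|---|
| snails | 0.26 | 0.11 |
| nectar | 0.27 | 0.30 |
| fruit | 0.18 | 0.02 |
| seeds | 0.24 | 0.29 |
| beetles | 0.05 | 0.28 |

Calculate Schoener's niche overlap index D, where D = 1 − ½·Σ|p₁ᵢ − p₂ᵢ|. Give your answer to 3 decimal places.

Σ|p₁ᵢ − p₂ᵢ| = 0.15 + 0.03 + 0.16 + 0.05 + 0.23 = 0.62
D = 1 − ½ × 0.62 = 1 − 0.310 = 0.69000

0.690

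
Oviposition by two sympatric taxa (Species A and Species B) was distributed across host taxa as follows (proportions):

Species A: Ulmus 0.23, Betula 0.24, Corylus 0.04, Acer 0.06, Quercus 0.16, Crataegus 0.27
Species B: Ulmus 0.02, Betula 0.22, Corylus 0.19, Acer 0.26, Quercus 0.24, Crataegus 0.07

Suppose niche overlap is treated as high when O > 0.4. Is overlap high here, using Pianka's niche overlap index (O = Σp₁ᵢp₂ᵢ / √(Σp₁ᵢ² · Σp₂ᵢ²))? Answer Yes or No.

Σ p₁ᵢp₂ᵢ = 0.0046 + 0.0528 + 0.0076 + 0.0156 + 0.0384 + 0.0189 = 0.1379
Σp_1ᵢ² = 0.23² + 0.24² + 0.04² + 0.06² + 0.16² + 0.27² = 0.0529 + 0.0576 + 0.0016 + 0.0036 + 0.0256 + 0.0729 = 0.2142
Σp_2ᵢ² = 0.02² + 0.22² + 0.19² + 0.26² + 0.24² + 0.07² = 0.0004 + 0.0484 + 0.0361 + 0.0676 + 0.0576 + 0.0049 = 0.2150
O = 0.1379 / √(0.2142 × 0.2150) = 0.1379 / 0.21460 = 0.6426
O = 0.6426 > 0.4 → Yes.

Yes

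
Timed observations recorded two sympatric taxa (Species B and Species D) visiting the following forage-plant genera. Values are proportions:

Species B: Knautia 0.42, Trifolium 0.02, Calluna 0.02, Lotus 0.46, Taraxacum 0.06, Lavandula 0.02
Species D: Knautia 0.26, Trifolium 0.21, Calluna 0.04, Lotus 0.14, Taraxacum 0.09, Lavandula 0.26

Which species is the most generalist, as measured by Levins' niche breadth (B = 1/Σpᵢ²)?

Species D

Σp_Bᵢ² = 0.42² + 0.02² + 0.02² + 0.46² + 0.06² + 0.02² = 0.1764 + 0.0004 + 0.0004 + 0.2116 + 0.0036 + 0.0004 = 0.3928
B_B = 1 / 0.3928 = 2.5458
Σp_Dᵢ² = 0.26² + 0.21² + 0.04² + 0.14² + 0.09² + 0.26² = 0.0676 + 0.0441 + 0.0016 + 0.0196 + 0.0081 + 0.0676 = 0.2086
B_D = 1 / 0.2086 = 4.7939
Highest B → broadest niche (most generalist): Species D (B = 4.79).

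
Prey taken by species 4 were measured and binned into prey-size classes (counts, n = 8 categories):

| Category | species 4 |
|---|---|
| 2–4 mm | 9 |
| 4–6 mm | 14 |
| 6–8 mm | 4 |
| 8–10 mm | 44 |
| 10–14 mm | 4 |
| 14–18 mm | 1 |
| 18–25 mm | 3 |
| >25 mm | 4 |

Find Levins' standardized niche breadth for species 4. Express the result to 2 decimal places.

0.29

Proportions for species 4 (n=83): 9/83=0.1084, 14/83=0.1687, 4/83=0.0482, 44/83=0.5301, 4/83=0.0482, 1/83=0.0120, 3/83=0.0361, 4/83=0.0482
Σpᵢ² = 0.1084² + 0.1687² + 0.0482² + 0.5301² + 0.0482² + 0.0120² + 0.0361² + 0.0482² = 0.011751 + 0.028460 + 0.002323 + 0.281006 + 0.002323 + 0.000144 + 0.001303 + 0.002323 = 0.329633
B = 1 / 0.329633 = 3.0337
Bₛ = (B − 1)/(n − 1) = (3.0337 − 1)/(8 − 1) = 2.0337/7 = 0.2905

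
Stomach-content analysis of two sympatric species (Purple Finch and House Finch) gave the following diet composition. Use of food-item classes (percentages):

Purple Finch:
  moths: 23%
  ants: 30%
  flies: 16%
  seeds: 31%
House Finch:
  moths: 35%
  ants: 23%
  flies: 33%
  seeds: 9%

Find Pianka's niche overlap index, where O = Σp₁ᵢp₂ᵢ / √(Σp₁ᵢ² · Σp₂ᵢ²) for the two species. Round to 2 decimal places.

0.83

Convert percentages to proportions (divide by 100).
Σ p₁ᵢp₂ᵢ = 0.0805 + 0.0690 + 0.0528 + 0.0279 = 0.2302
Σp_1ᵢ² = 0.23² + 0.30² + 0.16² + 0.31² = 0.0529 + 0.0900 + 0.0256 + 0.0961 = 0.2646
Σp_2ᵢ² = 0.35² + 0.23² + 0.33² + 0.09² = 0.1225 + 0.0529 + 0.1089 + 0.0081 = 0.2924
O = 0.2302 / √(0.2646 × 0.2924) = 0.2302 / 0.27815 = 0.8276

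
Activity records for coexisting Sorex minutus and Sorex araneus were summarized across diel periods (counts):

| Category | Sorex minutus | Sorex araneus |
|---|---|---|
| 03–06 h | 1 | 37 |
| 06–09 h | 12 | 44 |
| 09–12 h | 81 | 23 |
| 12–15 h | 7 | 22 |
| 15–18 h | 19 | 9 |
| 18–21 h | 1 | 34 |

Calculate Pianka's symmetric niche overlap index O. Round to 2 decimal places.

0.44

Proportions for Sorex minutus (n=121): 1/121=0.0083, 12/121=0.0992, 81/121=0.6694, 7/121=0.0579, 19/121=0.1570, 1/121=0.0083
Proportions for Sorex araneus (n=169): 37/169=0.2189, 44/169=0.2604, 23/169=0.1361, 22/169=0.1302, 9/169=0.0533, 34/169=0.2012
Σ p₁ᵢp₂ᵢ = 0.001817 + 0.025832 + 0.091105 + 0.007539 + 0.008368 + 0.001670 = 0.136331
Σp_1ᵢ² = 0.0083² + 0.0992² + 0.6694² + 0.0579² + 0.1570² + 0.0083² = 0.000069 + 0.009841 + 0.448096 + 0.003352 + 0.024649 + 0.000069 = 0.486076
Σp_2ᵢ² = 0.2189² + 0.2604² + 0.1361² + 0.1302² + 0.0533² + 0.2012² = 0.047917 + 0.067808 + 0.018523 + 0.016952 + 0.002841 + 0.040481 = 0.194522
O = 0.136331 / √(0.486076 × 0.194522) = 0.136331 / 0.3074939 = 0.4434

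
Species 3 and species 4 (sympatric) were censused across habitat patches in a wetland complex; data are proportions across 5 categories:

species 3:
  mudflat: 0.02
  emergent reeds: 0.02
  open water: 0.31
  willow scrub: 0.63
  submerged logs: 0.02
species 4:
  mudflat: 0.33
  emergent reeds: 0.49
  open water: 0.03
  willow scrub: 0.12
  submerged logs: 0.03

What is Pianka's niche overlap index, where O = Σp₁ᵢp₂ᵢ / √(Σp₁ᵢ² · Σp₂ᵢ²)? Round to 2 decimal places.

0.24

Σ p₁ᵢp₂ᵢ = 0.0066 + 0.0098 + 0.0093 + 0.0756 + 0.0006 = 0.1019
Σp_1ᵢ² = 0.02² + 0.02² + 0.31² + 0.63² + 0.02² = 0.0004 + 0.0004 + 0.0961 + 0.3969 + 0.0004 = 0.4942
Σp_2ᵢ² = 0.33² + 0.49² + 0.03² + 0.12² + 0.03² = 0.1089 + 0.2401 + 0.0009 + 0.0144 + 0.0009 = 0.3652
O = 0.1019 / √(0.4942 × 0.3652) = 0.1019 / 0.42483 = 0.2399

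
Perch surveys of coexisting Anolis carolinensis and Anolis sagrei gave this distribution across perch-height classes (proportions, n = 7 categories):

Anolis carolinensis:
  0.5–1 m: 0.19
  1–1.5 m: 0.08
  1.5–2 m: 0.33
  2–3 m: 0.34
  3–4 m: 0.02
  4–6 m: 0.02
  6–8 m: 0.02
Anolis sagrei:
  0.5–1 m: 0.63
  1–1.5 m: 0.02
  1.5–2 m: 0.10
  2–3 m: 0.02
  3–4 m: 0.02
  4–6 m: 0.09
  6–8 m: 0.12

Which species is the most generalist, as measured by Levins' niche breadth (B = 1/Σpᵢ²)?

Σp_caroᵢ² = 0.19² + 0.08² + 0.33² + 0.34² + 0.02² + 0.02² + 0.02² = 0.0361 + 0.0064 + 0.1089 + 0.1156 + 0.0004 + 0.0004 + 0.0004 = 0.2682
B_caro = 1 / 0.2682 = 3.7286
Σp_sagrᵢ² = 0.63² + 0.02² + 0.10² + 0.02² + 0.02² + 0.09² + 0.12² = 0.3969 + 0.0004 + 0.0100 + 0.0004 + 0.0004 + 0.0081 + 0.0144 = 0.4306
B_sagr = 1 / 0.4306 = 2.3223
Highest B → broadest niche (most generalist): Anolis carolinensis (B = 3.73).

Anolis carolinensis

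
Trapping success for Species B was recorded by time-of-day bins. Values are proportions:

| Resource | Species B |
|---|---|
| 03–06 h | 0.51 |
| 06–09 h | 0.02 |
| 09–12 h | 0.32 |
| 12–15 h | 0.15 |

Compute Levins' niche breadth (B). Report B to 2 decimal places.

Σpᵢ² = 0.51² + 0.02² + 0.32² + 0.15² = 0.2601 + 0.0004 + 0.1024 + 0.0225 = 0.3854
B = 1 / 0.3854 = 2.5947

2.59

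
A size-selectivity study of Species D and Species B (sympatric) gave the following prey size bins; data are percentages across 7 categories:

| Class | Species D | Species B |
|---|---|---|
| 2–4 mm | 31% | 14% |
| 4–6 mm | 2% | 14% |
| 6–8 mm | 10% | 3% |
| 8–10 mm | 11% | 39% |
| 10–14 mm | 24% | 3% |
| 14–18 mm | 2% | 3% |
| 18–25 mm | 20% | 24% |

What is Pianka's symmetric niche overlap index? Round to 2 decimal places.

0.63

Convert percentages to proportions (divide by 100).
Σ p₁ᵢp₂ᵢ = 0.0434 + 0.0028 + 0.0030 + 0.0429 + 0.0072 + 0.0006 + 0.0480 = 0.1479
Σp_1ᵢ² = 0.31² + 0.02² + 0.10² + 0.11² + 0.24² + 0.02² + 0.20² = 0.0961 + 0.0004 + 0.0100 + 0.0121 + 0.0576 + 0.0004 + 0.0400 = 0.2166
Σp_2ᵢ² = 0.14² + 0.14² + 0.03² + 0.39² + 0.03² + 0.03² + 0.24² = 0.0196 + 0.0196 + 0.0009 + 0.1521 + 0.0009 + 0.0009 + 0.0576 = 0.2516
O = 0.1479 / √(0.2166 × 0.2516) = 0.1479 / 0.23344 = 0.6336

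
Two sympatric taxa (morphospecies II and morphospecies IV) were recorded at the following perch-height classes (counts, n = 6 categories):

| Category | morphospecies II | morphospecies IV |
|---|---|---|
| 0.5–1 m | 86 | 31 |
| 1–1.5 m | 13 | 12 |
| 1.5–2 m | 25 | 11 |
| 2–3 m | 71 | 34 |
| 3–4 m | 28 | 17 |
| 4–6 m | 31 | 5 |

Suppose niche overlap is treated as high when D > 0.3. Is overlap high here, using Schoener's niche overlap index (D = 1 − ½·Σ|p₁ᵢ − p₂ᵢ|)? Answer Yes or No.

Proportions for morphospecies II (n=254): 86/254=0.3386, 13/254=0.0512, 25/254=0.0984, 71/254=0.2795, 28/254=0.1102, 31/254=0.1220
Proportions for morphospecies IV (n=110): 31/110=0.2818, 12/110=0.1091, 11/110=0.1000, 34/110=0.3091, 17/110=0.1545, 5/110=0.0455
Σ|p₁ᵢ − p₂ᵢ| = 0.0568 + 0.0579 + 0.0016 + 0.0296 + 0.0443 + 0.0765 = 0.2667
D = 1 − ½ × 0.2667 = 1 − 0.13335 = 0.86665
D = 0.86665 > 0.3 → Yes.

Yes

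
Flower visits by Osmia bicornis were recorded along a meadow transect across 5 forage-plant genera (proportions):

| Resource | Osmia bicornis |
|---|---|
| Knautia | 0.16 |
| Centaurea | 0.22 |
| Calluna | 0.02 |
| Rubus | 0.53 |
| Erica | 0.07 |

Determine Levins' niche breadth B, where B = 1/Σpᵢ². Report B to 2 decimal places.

Σpᵢ² = 0.16² + 0.22² + 0.02² + 0.53² + 0.07² = 0.0256 + 0.0484 + 0.0004 + 0.2809 + 0.0049 = 0.3602
B = 1 / 0.3602 = 2.7762

2.78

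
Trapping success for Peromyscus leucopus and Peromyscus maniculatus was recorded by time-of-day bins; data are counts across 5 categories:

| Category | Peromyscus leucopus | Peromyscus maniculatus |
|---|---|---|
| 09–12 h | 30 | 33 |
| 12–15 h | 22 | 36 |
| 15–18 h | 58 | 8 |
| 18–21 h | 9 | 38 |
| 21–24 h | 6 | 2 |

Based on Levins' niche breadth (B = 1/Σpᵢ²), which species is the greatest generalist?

Peromyscus maniculatus

Proportions for Peromyscus leucopus (n=125): 30/125=0.2400, 22/125=0.1760, 58/125=0.4640, 9/125=0.0720, 6/125=0.0480
Proportions for Peromyscus maniculatus (n=117): 33/117=0.2821, 36/117=0.3077, 8/117=0.0684, 38/117=0.3248, 2/117=0.0171
Σp_leucᵢ² = 0.2400² + 0.1760² + 0.4640² + 0.0720² + 0.0480² = 0.057600 + 0.030976 + 0.215296 + 0.005184 + 0.002304 = 0.311360
B_leuc = 1 / 0.311360 = 3.2117
Σp_maniᵢ² = 0.2821² + 0.3077² + 0.0684² + 0.3248² + 0.0171² = 0.079580 + 0.094679 + 0.004679 + 0.105495 + 0.000292 = 0.284725
B_mani = 1 / 0.284725 = 3.5122
Highest B → broadest niche (most generalist): Peromyscus maniculatus (B = 3.51).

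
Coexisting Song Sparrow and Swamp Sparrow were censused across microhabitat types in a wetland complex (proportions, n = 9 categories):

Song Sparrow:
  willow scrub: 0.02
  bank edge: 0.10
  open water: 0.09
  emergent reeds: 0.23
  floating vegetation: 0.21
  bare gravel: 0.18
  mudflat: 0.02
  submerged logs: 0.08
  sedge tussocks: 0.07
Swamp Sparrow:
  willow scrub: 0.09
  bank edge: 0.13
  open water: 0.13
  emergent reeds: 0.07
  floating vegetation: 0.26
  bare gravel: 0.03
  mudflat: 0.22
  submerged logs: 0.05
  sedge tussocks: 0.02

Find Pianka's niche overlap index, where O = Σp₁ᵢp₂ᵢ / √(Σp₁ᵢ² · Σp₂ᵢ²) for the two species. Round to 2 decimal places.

0.69

Σ p₁ᵢp₂ᵢ = 0.0018 + 0.0130 + 0.0117 + 0.0161 + 0.0546 + 0.0054 + 0.0044 + 0.0040 + 0.0014 = 0.1124
Σp_1ᵢ² = 0.02² + 0.10² + 0.09² + 0.23² + 0.21² + 0.18² + 0.02² + 0.08² + 0.07² = 0.0004 + 0.0100 + 0.0081 + 0.0529 + 0.0441 + 0.0324 + 0.0004 + 0.0064 + 0.0049 = 0.1596
Σp_2ᵢ² = 0.09² + 0.13² + 0.13² + 0.07² + 0.26² + 0.03² + 0.22² + 0.05² + 0.02² = 0.0081 + 0.0169 + 0.0169 + 0.0049 + 0.0676 + 0.0009 + 0.0484 + 0.0025 + 0.0004 = 0.1666
O = 0.1124 / √(0.1596 × 0.1666) = 0.1124 / 0.16306 = 0.6893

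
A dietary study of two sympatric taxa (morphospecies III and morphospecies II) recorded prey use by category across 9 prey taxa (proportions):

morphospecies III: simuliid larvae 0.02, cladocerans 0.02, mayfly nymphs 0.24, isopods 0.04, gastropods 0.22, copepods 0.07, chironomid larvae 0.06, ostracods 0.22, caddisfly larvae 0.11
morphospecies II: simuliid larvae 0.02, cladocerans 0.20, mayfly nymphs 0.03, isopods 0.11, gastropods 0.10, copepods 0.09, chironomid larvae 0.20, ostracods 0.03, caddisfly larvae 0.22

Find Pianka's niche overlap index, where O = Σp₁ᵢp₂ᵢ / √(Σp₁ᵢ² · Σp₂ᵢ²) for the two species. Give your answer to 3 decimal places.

Σ p₁ᵢp₂ᵢ = 0.0004 + 0.0040 + 0.0072 + 0.0044 + 0.0220 + 0.0063 + 0.0120 + 0.0066 + 0.0242 = 0.0871
Σp_1ᵢ² = 0.02² + 0.02² + 0.24² + 0.04² + 0.22² + 0.07² + 0.06² + 0.22² + 0.11² = 0.0004 + 0.0004 + 0.0576 + 0.0016 + 0.0484 + 0.0049 + 0.0036 + 0.0484 + 0.0121 = 0.1774
Σp_2ᵢ² = 0.02² + 0.20² + 0.03² + 0.11² + 0.10² + 0.09² + 0.20² + 0.03² + 0.22² = 0.0004 + 0.0400 + 0.0009 + 0.0121 + 0.0100 + 0.0081 + 0.0400 + 0.0009 + 0.0484 = 0.1608
O = 0.0871 / √(0.1774 × 0.1608) = 0.0871 / 0.168896 = 0.51570

0.516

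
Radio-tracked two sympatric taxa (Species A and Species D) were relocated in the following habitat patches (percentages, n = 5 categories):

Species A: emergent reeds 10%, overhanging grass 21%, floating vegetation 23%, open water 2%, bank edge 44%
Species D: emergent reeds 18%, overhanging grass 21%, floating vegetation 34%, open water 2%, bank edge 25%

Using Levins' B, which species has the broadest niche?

Species D

Convert percentages to proportions (divide by 100).
Σp_Aᵢ² = 0.10² + 0.21² + 0.23² + 0.02² + 0.44² = 0.0100 + 0.0441 + 0.0529 + 0.0004 + 0.1936 = 0.3010
B_A = 1 / 0.3010 = 3.3223
Σp_Dᵢ² = 0.18² + 0.21² + 0.34² + 0.02² + 0.25² = 0.0324 + 0.0441 + 0.1156 + 0.0004 + 0.0625 = 0.2550
B_D = 1 / 0.2550 = 3.9216
Highest B → broadest niche (most generalist): Species D (B = 3.92).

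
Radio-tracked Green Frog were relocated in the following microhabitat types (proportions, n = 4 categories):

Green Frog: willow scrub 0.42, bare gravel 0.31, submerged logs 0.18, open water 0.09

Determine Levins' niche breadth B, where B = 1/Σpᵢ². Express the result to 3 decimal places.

3.195

Σpᵢ² = 0.42² + 0.31² + 0.18² + 0.09² = 0.1764 + 0.0961 + 0.0324 + 0.0081 = 0.3130
B = 1 / 0.3130 = 3.19489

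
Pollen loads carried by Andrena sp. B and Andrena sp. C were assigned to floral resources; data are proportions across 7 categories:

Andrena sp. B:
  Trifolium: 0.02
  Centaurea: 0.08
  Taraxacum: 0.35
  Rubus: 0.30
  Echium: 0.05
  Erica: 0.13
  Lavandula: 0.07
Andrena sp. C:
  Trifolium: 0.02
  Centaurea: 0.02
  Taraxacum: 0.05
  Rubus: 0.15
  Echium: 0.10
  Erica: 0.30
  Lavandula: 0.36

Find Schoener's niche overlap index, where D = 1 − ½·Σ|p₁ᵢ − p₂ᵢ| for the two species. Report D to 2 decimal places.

Σ|p₁ᵢ − p₂ᵢ| = 0.00 + 0.06 + 0.30 + 0.15 + 0.05 + 0.17 + 0.29 = 1.02
D = 1 − ½ × 1.02 = 1 − 0.510 = 0.4900

0.49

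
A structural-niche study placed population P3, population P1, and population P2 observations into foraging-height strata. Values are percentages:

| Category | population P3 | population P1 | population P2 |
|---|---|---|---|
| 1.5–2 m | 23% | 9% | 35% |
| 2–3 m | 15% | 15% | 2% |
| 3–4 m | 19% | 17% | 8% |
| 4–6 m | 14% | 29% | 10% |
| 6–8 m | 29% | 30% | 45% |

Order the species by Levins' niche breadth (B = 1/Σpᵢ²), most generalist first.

Convert percentages to proportions (divide by 100).
Σp_P3ᵢ² = 0.23² + 0.15² + 0.19² + 0.14² + 0.29² = 0.0529 + 0.0225 + 0.0361 + 0.0196 + 0.0841 = 0.2152
B_P3 = 1 / 0.2152 = 4.6468
Σp_P1ᵢ² = 0.09² + 0.15² + 0.17² + 0.29² + 0.30² = 0.0081 + 0.0225 + 0.0289 + 0.0841 + 0.0900 = 0.2336
B_P1 = 1 / 0.2336 = 4.2808
Σp_P2ᵢ² = 0.35² + 0.02² + 0.08² + 0.10² + 0.45² = 0.1225 + 0.0004 + 0.0064 + 0.0100 + 0.2025 = 0.3418
B_P2 = 1 / 0.3418 = 2.9257
Ranking by B (broadest → narrowest): population P3 (4.65) > population P1 (4.28) > population P2 (2.93)

population P3 > population P1 > population P2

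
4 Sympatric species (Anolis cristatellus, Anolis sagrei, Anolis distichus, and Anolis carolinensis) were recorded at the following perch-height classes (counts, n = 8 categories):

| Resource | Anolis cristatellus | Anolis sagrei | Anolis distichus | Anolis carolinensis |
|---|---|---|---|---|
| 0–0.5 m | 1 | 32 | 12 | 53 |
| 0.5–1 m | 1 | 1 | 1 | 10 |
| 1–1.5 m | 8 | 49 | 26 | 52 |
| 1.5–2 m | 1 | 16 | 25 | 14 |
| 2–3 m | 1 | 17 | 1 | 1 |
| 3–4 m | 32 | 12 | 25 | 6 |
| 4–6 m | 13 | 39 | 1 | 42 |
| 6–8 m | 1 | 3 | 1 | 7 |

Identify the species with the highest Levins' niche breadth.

Anolis sagrei

Proportions for Anolis cristatellus (n=58): 1/58=0.0172, 1/58=0.0172, 8/58=0.1379, 1/58=0.0172, 1/58=0.0172, 32/58=0.5517, 13/58=0.2241, 1/58=0.0172
Proportions for Anolis sagrei (n=169): 32/169=0.1893, 1/169=0.0059, 49/169=0.2899, 16/169=0.0947, 17/169=0.1006, 12/169=0.0710, 39/169=0.2308, 3/169=0.0178
Proportions for Anolis distichus (n=92): 12/92=0.1304, 1/92=0.0109, 26/92=0.2826, 25/92=0.2717, 1/92=0.0109, 25/92=0.2717, 1/92=0.0109, 1/92=0.0109
Proportions for Anolis carolinensis (n=185): 53/185=0.2865, 10/185=0.0541, 52/185=0.2811, 14/185=0.0757, 1/185=0.0054, 6/185=0.0324, 42/185=0.2270, 7/185=0.0378
Σp_crisᵢ² = 0.0172² + 0.0172² + 0.1379² + 0.0172² + 0.0172² + 0.5517² + 0.2241² + 0.0172² = 0.000296 + 0.000296 + 0.019016 + 0.000296 + 0.000296 + 0.304373 + 0.050221 + 0.000296 = 0.375090
B_cris = 1 / 0.375090 = 2.6660
Σp_sagrᵢ² = 0.1893² + 0.0059² + 0.2899² + 0.0947² + 0.1006² + 0.0710² + 0.2308² + 0.0178² = 0.035834 + 0.000035 + 0.084042 + 0.008968 + 0.010120 + 0.005041 + 0.053269 + 0.000317 = 0.197626
B_sagr = 1 / 0.197626 = 5.0601
Σp_distᵢ² = 0.1304² + 0.0109² + 0.2826² + 0.2717² + 0.0109² + 0.2717² + 0.0109² + 0.0109² = 0.017004 + 0.000119 + 0.079863 + 0.073821 + 0.000119 + 0.073821 + 0.000119 + 0.000119 = 0.244985
B_dist = 1 / 0.244985 = 4.0819
Σp_caroᵢ² = 0.2865² + 0.0541² + 0.2811² + 0.0757² + 0.0054² + 0.0324² + 0.2270² + 0.0378² = 0.082082 + 0.002927 + 0.079017 + 0.005730 + 0.000029 + 0.001050 + 0.051529 + 0.001429 = 0.223793
B_caro = 1 / 0.223793 = 4.4684
Highest B → broadest niche (most generalist): Anolis sagrei (B = 5.06).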